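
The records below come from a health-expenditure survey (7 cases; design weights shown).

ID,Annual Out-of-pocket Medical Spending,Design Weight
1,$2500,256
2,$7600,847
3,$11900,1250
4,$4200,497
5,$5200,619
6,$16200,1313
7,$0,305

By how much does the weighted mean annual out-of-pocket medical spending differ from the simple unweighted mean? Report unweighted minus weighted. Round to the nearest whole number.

Unweighted sum = 47600
Unweighted mean = 47600 / 7 = 6800
Weighted sum = 2500×256 + 7600×847 + 11900×1250 + 4200×497 + 5200×619 + 16200×1313 + 0×305
  = 640000 + 6437200 + 14875000 + 2087400 + 3218800 + 21270600 + 0 = 48529000
Sum of weights = 256 + 847 + 1250 + 497 + 619 + 1313 + 305 = 5087
Weighted mean = 48529000 / 5087 = 9539.8074
Difference (unweighted minus weighted) = -2739.8074

-2740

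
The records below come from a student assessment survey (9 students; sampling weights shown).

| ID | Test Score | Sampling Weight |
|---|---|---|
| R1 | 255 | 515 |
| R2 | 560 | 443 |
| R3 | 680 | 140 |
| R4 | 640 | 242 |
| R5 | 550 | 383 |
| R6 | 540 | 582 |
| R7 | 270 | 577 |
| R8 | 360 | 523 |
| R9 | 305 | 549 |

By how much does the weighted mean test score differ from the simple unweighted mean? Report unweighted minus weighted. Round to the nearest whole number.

41

Unweighted sum = 255 + 560 + 680 + 640 + 550 + 540 + 270 + 360 + 305 = 4160
Unweighted mean = 4160 / 9 = 462.22222
Weighted sum = 255×515 + 560×443 + 680×140 + 640×242 + 550×383 + 540×582 + 270×577 + 360×523 + 305×549
  = 1665930
Sum of weights = 515 + 443 + 140 + 242 + 383 + 582 + 577 + 523 + 549 = 3954
Weighted mean = 1665930 / 3954 = 421.32777
Difference (unweighted minus weighted) = 40.894453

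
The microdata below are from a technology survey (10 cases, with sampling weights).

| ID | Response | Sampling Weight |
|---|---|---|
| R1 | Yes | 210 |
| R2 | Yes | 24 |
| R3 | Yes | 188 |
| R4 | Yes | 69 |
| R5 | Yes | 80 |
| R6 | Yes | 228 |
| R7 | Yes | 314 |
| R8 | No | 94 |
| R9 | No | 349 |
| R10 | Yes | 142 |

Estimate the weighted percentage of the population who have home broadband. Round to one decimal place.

Sum of weights for 'Yes' = 210 + 24 + 188 + 69 + 80 + 228 + 314 + 142 = 1255
Total weight = 1698
Weighted proportion = 1255 / 1698 = 0.73910483 → 73.910483%

73.9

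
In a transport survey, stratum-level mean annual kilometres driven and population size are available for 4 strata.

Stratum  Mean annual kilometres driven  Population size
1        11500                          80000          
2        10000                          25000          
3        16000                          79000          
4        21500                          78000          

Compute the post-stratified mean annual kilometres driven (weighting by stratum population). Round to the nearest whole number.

15691

Σ Nₕ·x̄ₕ = 11500×80000 + 10000×25000 + 16000×79000 + 21500×78000
  = 920000000 + 250000000 + 1264000000 + 1677000000 = 4111000000
Σ Nₕ = 80000 + 25000 + 79000 + 78000 = 262000
Overall mean = 4111000000 / 262000 = 15690.84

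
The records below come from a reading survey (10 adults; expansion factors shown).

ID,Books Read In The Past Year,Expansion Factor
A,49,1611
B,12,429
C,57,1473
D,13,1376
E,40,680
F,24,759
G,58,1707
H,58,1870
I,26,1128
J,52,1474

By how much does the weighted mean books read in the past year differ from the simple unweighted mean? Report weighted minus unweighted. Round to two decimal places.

Unweighted sum = 49 + 12 + 57 + 13 + 40 + 24 + 58 + 58 + 26 + 52 = 389
Unweighted mean = 389 / 10 = 38.9
Weighted sum = 544794
Sum of weights = 1611 + 429 + 1473 + 1376 + 680 + 759 + 1707 + 1870 + 1128 + 1474 = 12507
Weighted mean = 544794 / 12507 = 43.559127
Difference (weighted minus unweighted) = 4.6591269

4.66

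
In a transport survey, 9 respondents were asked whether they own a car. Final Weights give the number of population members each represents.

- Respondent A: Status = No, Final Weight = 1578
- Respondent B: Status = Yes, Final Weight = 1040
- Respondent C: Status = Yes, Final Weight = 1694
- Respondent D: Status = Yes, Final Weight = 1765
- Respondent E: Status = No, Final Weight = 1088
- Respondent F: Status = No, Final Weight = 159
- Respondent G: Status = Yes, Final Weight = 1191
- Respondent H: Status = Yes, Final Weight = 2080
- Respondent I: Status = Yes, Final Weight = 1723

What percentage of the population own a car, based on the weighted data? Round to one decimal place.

77.1

Sum of weights for 'Yes' = 1040 + 1694 + 1765 + 1191 + 2080 + 1723 = 9493
Total weight = 12318
Weighted proportion = 9493 / 12318 = 0.77066082 → 77.066082%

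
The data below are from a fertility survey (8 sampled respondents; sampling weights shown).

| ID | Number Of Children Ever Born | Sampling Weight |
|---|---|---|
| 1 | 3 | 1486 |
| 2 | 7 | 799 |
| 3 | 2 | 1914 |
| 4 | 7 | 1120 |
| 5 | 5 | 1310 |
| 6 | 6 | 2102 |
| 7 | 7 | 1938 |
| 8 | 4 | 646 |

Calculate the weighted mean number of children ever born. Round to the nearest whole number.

5

Weighted sum = 57031
Sum of weights = 1486 + 799 + 1914 + 1120 + 1310 + 2102 + 1938 + 646 = 11315
Weighted mean = 57031 / 11315 = 5.0403005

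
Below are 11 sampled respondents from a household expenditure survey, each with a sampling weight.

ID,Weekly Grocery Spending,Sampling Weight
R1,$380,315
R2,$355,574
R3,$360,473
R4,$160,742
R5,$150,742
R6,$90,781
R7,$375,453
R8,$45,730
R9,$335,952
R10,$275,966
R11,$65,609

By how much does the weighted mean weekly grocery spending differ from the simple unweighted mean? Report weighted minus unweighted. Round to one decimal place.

Unweighted sum = 380 + 355 + 360 + 160 + 150 + 90 + 375 + 45 + 335 + 275 + 65 = 2590
Unweighted mean = 2590 / 11 = 235.45455
Weighted sum = 1620940
Sum of weights = 7337
Weighted mean = 1620940 / 7337 = 220.92681
Difference (weighted minus unweighted) = -14.527736

-14.5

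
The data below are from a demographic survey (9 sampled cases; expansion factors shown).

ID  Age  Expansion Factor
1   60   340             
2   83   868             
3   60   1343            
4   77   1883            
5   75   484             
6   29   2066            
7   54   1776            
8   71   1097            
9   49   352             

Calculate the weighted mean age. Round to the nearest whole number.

Weighted sum = 60×340 + 83×868 + 60×1343 + 77×1883 + 75×484 + 29×2066 + 54×1776 + 71×1097 + 49×352
  = 20400 + 72044 + 80580 + 144991 + 36300 + 59914 + 95904 + 77887 + 17248 = 605268
Sum of weights = 10209
Weighted mean = 605268 / 10209 = 59.287687

59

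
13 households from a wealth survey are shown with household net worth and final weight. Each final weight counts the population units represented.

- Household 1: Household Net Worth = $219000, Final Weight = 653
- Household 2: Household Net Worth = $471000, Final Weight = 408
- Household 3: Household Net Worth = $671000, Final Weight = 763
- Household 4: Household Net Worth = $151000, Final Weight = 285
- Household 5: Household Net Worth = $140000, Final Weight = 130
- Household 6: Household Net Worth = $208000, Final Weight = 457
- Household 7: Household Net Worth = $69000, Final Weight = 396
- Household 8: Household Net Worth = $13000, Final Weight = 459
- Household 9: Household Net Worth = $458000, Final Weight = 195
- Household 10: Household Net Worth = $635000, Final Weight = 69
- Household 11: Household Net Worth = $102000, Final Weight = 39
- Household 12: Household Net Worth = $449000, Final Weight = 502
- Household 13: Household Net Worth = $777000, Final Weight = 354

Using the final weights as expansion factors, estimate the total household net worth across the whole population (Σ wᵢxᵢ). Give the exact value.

1674289000

Weighted total = 1674289000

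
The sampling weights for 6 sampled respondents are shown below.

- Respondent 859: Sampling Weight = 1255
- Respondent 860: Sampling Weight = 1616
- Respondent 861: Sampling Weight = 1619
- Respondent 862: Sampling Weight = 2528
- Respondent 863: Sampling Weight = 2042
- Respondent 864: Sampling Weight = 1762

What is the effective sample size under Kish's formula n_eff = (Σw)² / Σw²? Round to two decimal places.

5.72

Σ wᵢ = 1255 + 1616 + 1619 + 2528 + 2042 + 1762 = 10822
Σ wᵢ² = 1575025 + 2611456 + 2621161 + 6390784 + 4169764 + 3104644 = 20472834
n_eff = 10822² / 20472834 = 117115684 / 20472834 = 5.7205409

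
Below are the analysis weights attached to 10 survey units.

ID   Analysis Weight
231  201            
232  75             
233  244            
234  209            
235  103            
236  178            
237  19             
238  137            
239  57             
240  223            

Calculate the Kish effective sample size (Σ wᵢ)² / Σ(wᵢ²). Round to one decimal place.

7.9

Σ wᵢ = 1446
Σ wᵢ² = 40401 + 5625 + 59536 + 43681 + 10609 + 31684 + 361 + 18769 + 3249 + 49729 = 263644
n_eff = 1446² / 263644 = 2090916 / 263644 = 7.930831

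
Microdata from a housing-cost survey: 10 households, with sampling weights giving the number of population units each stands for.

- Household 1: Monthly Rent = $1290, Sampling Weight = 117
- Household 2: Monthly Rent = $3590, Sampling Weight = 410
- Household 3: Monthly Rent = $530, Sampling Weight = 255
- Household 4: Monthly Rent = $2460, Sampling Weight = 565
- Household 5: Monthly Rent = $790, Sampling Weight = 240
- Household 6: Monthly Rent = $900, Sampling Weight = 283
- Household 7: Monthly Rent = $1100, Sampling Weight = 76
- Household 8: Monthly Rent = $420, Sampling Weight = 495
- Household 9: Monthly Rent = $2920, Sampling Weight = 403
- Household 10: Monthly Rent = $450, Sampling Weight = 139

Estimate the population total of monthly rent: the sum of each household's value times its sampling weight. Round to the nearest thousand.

Weighted total = 5122990

5123000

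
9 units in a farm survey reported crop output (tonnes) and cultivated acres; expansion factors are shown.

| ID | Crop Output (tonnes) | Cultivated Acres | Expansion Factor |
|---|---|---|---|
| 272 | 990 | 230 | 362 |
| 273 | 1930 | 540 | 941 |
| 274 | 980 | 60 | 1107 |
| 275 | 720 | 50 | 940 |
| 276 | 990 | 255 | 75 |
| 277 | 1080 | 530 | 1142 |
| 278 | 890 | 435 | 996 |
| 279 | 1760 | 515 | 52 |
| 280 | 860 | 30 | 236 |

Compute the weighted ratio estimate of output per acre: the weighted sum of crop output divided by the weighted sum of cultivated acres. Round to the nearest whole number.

4

Σ wᵢ·y = 990×362 + 1930×941 + 980×1107 + 720×940 + 990×75 + 1080×1142 + 890×996 + 1760×52 + 860×236
  = 6424700
Σ wᵢ·x = 1796325
Ratio = 6424700 / 1796325 = 3.57658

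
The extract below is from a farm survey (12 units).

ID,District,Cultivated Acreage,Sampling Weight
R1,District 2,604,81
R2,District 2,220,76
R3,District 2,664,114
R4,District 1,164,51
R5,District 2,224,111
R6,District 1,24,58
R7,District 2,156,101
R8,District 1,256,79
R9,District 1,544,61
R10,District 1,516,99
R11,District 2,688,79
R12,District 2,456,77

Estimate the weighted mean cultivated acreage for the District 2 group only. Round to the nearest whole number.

District 2 rows: R1, R2, R3, R5, R7, R11, R12
Weighted sum = 604×81 + 220×76 + 664×114 + 224×111 + 156×101 + 688×79 + 456×77
  = 48924 + 16720 + 75696 + 24864 + 15756 + 54352 + 35112 = 271424
Sum of weights = 81 + 76 + 114 + 111 + 101 + 79 + 77 = 639
Weighted mean = 271424 / 639 = 424.76369

425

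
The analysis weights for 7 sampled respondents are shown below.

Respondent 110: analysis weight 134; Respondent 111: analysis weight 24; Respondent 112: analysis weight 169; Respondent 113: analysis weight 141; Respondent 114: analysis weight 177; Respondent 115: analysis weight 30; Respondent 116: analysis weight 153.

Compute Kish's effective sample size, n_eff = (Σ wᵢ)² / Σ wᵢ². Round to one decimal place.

Σ wᵢ = 828
Σ wᵢ² = 17956 + 576 + 28561 + 19881 + 31329 + 900 + 23409 = 122612
n_eff = 828² / 122612 = 685584 / 122612 = 5.5914919

5.6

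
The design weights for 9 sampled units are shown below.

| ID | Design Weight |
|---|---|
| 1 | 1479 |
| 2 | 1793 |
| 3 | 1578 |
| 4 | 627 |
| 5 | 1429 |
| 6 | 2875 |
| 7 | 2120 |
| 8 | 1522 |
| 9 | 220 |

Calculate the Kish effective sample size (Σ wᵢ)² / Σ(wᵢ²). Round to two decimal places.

Σ wᵢ = 1479 + 1793 + 1578 + 627 + 1429 + 2875 + 2120 + 1522 + 220 = 13643
Σ wᵢ² = 2187441 + 3214849 + 2490084 + 393129 + 2042041 + 8265625 + 4494400 + 2316484 + 48400 = 25452453
n_eff = 13643² / 25452453 = 186131449 / 25452453 = 7.3129081

7.31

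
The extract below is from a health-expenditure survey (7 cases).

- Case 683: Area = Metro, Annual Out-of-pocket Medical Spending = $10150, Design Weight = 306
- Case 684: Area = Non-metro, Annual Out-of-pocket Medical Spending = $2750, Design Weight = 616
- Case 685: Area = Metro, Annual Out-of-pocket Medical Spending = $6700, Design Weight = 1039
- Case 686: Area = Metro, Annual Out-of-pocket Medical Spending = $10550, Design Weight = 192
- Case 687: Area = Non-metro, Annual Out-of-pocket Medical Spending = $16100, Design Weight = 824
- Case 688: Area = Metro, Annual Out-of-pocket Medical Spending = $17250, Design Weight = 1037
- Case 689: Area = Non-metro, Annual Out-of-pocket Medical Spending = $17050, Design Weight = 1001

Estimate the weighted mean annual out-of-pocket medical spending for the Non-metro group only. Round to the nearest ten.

Non-metro rows: 684, 687, 689
Weighted sum = 32027450
Sum of weights = 2441
Weighted mean = 32027450 / 2441 = 13120.627

13120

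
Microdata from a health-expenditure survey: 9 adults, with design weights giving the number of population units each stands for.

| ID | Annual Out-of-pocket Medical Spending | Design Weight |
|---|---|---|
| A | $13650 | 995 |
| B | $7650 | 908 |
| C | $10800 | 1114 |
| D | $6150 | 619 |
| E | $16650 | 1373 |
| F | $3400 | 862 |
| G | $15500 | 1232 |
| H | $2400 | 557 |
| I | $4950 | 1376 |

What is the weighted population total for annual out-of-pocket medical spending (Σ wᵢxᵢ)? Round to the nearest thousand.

Weighted total = 13650×995 + 7650×908 + 10800×1114 + 6150×619 + 16650×1373 + 3400×862 + 15500×1232 + 2400×557 + 4950×1376
  = 13581750 + 6946200 + 12031200 + 3806850 + 22860450 + 2930800 + 19096000 + 1336800 + 6811200 = 89401250

89401000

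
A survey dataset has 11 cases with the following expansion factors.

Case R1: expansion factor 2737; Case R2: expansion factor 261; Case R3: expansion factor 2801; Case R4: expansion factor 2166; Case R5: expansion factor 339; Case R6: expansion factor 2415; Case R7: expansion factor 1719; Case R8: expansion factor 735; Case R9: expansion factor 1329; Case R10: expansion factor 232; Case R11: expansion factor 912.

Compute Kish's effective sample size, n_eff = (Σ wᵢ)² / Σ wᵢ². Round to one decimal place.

Σ wᵢ = 15646
Σ wᵢ² = 32190588
n_eff = 15646² / 32190588 = 244797316 / 32190588 = 7.6046239

7.6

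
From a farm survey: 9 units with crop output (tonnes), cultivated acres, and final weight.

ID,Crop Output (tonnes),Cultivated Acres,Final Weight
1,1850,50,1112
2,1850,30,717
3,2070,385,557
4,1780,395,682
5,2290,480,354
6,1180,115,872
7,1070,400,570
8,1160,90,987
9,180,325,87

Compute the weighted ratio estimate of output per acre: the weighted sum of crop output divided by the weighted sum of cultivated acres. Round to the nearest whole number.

8

Σ wᵢ·y = 1850×1112 + 1850×717 + 2070×557 + 1780×682 + 2290×354 + 1180×872 + 1070×570 + 1160×987 + 180×87
  = 2057200 + 1326450 + 1152990 + 1213960 + 810660 + 1028960 + 609900 + 1144920 + 15660 = 9360700
Σ wᵢ·x = 50×1112 + 30×717 + 385×557 + 395×682 + 480×354 + 115×872 + 400×570 + 90×987 + 325×87
  = 55600 + 21510 + 214445 + 269390 + 169920 + 100280 + 228000 + 88830 + 28275 = 1176250
Ratio = 9360700 / 1176250 = 7.9580871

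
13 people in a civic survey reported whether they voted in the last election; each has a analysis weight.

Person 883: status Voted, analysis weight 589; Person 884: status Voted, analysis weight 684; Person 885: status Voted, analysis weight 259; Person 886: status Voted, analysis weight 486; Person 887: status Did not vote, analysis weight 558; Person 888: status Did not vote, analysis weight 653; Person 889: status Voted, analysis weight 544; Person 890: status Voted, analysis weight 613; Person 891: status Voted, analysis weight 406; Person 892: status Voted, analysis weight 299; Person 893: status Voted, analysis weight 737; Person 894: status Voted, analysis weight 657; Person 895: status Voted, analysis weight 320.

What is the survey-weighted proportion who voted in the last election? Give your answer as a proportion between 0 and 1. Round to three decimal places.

0.822

Sum of weights for 'Voted' = 589 + 684 + 259 + 486 + 544 + 613 + 406 + 299 + 737 + 657 + 320 = 5594
Total weight = 6805
Weighted proportion = 5594 / 6805 = 0.82204262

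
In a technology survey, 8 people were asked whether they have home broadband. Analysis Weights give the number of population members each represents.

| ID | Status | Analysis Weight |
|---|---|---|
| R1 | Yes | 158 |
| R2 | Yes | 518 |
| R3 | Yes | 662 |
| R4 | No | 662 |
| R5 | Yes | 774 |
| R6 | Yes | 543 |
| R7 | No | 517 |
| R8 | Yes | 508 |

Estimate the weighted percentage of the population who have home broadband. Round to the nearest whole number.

73

Sum of weights for 'Yes' = 158 + 518 + 662 + 774 + 543 + 508 = 3163
Total weight = 158 + 518 + 662 + 662 + 774 + 543 + 517 + 508 = 4342
Weighted proportion = 3163 / 4342 = 0.72846614 → 72.846614%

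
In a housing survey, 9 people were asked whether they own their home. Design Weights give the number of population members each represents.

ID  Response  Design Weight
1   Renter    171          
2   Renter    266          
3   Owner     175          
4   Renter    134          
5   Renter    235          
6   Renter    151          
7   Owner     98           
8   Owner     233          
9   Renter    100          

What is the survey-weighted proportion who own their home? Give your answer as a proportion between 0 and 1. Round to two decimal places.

0.32

Sum of weights for 'Owner' = 175 + 98 + 233 = 506
Total weight = 171 + 266 + 175 + 134 + 235 + 151 + 98 + 233 + 100 = 1563
Weighted proportion = 506 / 1563 = 0.3237364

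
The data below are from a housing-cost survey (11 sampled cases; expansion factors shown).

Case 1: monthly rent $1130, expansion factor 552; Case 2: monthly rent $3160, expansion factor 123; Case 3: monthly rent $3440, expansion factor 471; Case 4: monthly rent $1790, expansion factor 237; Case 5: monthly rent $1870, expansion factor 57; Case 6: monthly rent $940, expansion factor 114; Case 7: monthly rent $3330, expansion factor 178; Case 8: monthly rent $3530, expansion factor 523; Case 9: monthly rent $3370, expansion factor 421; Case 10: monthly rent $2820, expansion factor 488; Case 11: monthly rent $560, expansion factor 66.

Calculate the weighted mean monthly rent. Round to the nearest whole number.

Weighted sum = 1130×552 + 3160×123 + 3440×471 + 1790×237 + 1870×57 + 940×114 + 3330×178 + 3530×523 + 3370×421 + 2820×488 + 560×66
  = 623760 + 388680 + 1620240 + 424230 + 106590 + 107160 + 592740 + 1846190 + 1418770 + 1376160 + 36960 = 8541480
Sum of weights = 3230
Weighted mean = 8541480 / 3230 = 2644.4211

2644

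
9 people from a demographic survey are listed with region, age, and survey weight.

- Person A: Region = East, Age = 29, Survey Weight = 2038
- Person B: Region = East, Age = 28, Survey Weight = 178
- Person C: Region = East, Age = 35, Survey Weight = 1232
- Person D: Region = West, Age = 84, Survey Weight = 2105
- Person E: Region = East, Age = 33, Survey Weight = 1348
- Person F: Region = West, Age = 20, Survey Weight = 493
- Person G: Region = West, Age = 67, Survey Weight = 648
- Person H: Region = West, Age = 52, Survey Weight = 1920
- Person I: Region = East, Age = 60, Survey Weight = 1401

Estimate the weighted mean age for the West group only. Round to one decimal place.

West rows: D, F, G, H
Weighted sum = 84×2105 + 20×493 + 67×648 + 52×1920
  = 176820 + 9860 + 43416 + 99840 = 329936
Sum of weights = 2105 + 493 + 648 + 1920 = 5166
Weighted mean = 329936 / 5166 = 63.866822

63.9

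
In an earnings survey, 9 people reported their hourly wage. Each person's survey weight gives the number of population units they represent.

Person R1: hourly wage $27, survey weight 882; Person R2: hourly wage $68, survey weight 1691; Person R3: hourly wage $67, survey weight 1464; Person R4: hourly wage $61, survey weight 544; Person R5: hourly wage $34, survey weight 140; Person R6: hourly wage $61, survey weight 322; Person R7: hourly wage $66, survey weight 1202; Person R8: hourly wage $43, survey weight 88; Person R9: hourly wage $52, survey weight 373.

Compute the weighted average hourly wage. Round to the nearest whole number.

Weighted sum = 27×882 + 68×1691 + 67×1464 + 61×544 + 34×140 + 61×322 + 66×1202 + 43×88 + 52×373
  = 23814 + 114988 + 98088 + 33184 + 4760 + 19642 + 79332 + 3784 + 19396 = 396988
Sum of weights = 882 + 1691 + 1464 + 544 + 140 + 322 + 1202 + 88 + 373 = 6706
Weighted mean = 396988 / 6706 = 59.198926

59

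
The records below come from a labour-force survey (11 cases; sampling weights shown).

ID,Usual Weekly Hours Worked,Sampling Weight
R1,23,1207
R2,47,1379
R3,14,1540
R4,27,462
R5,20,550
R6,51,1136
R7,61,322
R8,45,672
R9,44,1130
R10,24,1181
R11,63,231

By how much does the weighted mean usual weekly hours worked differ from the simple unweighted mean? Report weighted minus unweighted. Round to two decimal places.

Unweighted sum = 23 + 47 + 14 + 27 + 20 + 51 + 61 + 45 + 44 + 24 + 63 = 419
Unweighted mean = 419 / 11 = 38.090909
Weighted sum = 23×1207 + 47×1379 + 14×1540 + 27×462 + 20×550 + 51×1136 + 61×322 + 45×672 + 44×1130 + 24×1181 + 63×231
  = 27761 + 64813 + 21560 + 12474 + 11000 + 57936 + 19642 + 30240 + 49720 + 28344 + 14553 = 338043
Sum of weights = 1207 + 1379 + 1540 + 462 + 550 + 1136 + 322 + 672 + 1130 + 1181 + 231 = 9810
Weighted mean = 338043 / 9810 = 34.459021
Difference (weighted minus unweighted) = -3.6318877

-3.63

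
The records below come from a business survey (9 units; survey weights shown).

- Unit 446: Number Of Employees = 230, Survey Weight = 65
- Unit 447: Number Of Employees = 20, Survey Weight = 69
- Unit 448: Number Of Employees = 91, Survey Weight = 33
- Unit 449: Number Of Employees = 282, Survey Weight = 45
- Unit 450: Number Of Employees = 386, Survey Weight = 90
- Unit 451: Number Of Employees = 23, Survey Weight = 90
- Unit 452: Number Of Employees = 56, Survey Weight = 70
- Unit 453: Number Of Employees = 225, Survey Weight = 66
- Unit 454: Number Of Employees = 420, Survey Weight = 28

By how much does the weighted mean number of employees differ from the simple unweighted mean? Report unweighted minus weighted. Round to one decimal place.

Unweighted sum = 230 + 20 + 91 + 282 + 386 + 23 + 56 + 225 + 420 = 1733
Unweighted mean = 1733 / 9 = 192.55556
Weighted sum = 230×65 + 20×69 + 91×33 + 282×45 + 386×90 + 23×90 + 56×70 + 225×66 + 420×28
  = 14950 + 1380 + 3003 + 12690 + 34740 + 2070 + 3920 + 14850 + 11760 = 99363
Sum of weights = 65 + 69 + 33 + 45 + 90 + 90 + 70 + 66 + 28 = 556
Weighted mean = 99363 / 556 = 178.71043
Difference (unweighted minus weighted) = 13.845124

13.8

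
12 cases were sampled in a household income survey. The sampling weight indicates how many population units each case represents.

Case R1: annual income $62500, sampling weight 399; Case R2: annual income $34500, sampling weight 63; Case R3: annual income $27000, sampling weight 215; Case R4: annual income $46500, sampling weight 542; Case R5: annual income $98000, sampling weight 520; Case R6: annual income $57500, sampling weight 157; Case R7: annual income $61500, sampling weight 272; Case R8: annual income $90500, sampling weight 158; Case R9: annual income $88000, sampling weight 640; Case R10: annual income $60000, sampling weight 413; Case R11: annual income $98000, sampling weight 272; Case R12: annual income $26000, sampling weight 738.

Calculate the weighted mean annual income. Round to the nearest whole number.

62902

Weighted sum = 62500×399 + 34500×63 + 27000×215 + 46500×542 + 98000×520 + 57500×157 + 61500×272 + 90500×158 + 88000×640 + 60000×413 + 98000×272 + 26000×738
  = 24937500 + 2173500 + 5805000 + 25203000 + 50960000 + 9027500 + 16728000 + 14299000 + 56320000 + 24780000 + 26656000 + 19188000 = 276077500
Sum of weights = 4389
Weighted mean = 276077500 / 4389 = 62902.142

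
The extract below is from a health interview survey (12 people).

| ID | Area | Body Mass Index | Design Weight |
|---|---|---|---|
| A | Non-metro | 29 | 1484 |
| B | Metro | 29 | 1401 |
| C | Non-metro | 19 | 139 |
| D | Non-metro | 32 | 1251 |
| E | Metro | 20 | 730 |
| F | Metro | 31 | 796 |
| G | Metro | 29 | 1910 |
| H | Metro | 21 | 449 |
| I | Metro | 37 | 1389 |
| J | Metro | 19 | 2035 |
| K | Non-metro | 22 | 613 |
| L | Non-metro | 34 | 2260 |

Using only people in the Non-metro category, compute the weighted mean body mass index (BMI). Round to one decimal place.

Non-metro rows: A, C, D, K, L
Weighted sum = 176035
Sum of weights = 5747
Weighted mean = 176035 / 5747 = 30.630764

30.6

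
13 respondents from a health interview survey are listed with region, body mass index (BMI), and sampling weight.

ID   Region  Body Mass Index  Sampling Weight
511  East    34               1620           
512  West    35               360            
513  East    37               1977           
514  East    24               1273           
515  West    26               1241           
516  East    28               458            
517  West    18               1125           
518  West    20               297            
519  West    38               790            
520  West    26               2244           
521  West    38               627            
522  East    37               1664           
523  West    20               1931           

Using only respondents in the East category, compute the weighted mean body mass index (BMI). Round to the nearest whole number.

East rows: 511, 513, 514, 516, 522
Weighted sum = 34×1620 + 37×1977 + 24×1273 + 28×458 + 37×1664
  = 55080 + 73149 + 30552 + 12824 + 61568 = 233173
Sum of weights = 1620 + 1977 + 1273 + 458 + 1664 = 6992
Weighted mean = 233173 / 6992 = 33.348541

33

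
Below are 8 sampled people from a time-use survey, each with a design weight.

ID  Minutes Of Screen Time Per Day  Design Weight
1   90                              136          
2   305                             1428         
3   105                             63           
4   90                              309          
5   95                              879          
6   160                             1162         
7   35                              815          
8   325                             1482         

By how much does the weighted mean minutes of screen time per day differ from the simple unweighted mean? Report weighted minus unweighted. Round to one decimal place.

Unweighted sum = 90 + 305 + 105 + 90 + 95 + 160 + 35 + 325 = 1205
Unweighted mean = 1205 / 8 = 150.625
Weighted sum = 90×136 + 305×1428 + 105×63 + 90×309 + 95×879 + 160×1162 + 35×815 + 325×1482
  = 1261805
Sum of weights = 136 + 1428 + 63 + 309 + 879 + 1162 + 815 + 1482 = 6274
Weighted mean = 1261805 / 6274 = 201.11651
Difference (weighted minus unweighted) = 50.491513

50.5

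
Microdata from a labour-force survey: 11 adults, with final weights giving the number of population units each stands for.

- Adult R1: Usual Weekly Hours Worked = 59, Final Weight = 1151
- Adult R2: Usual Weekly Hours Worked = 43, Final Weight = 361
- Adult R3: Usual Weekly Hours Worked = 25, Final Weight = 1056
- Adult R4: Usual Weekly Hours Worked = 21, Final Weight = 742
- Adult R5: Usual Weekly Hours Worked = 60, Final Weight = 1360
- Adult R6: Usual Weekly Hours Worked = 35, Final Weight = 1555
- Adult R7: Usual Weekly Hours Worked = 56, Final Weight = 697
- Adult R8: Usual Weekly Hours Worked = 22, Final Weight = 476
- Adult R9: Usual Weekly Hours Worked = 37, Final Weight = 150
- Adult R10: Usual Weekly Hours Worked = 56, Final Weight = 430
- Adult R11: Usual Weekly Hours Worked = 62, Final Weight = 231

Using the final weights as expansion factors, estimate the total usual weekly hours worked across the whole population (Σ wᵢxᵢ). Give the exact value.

Weighted total = 59×1151 + 43×361 + 25×1056 + 21×742 + 60×1360 + 35×1555 + 56×697 + 22×476 + 37×150 + 56×430 + 62×231
  = 67909 + 15523 + 26400 + 15582 + 81600 + 54425 + 39032 + 10472 + 5550 + 24080 + 14322 = 354895

354895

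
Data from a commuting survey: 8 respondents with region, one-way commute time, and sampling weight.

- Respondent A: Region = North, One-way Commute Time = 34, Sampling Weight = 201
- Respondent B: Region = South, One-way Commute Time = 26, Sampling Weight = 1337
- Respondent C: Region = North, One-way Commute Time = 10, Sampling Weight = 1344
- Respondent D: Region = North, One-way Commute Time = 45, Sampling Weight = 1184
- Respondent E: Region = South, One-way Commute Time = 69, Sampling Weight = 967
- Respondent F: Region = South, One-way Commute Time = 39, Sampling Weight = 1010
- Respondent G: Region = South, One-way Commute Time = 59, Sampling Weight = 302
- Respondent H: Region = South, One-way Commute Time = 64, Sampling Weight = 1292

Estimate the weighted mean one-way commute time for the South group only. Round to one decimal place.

South rows: B, E, F, G, H
Weighted sum = 26×1337 + 69×967 + 39×1010 + 59×302 + 64×1292
  = 34762 + 66723 + 39390 + 17818 + 82688 = 241381
Sum of weights = 1337 + 967 + 1010 + 302 + 1292 = 4908
Weighted mean = 241381 / 4908 = 49.181133

49.2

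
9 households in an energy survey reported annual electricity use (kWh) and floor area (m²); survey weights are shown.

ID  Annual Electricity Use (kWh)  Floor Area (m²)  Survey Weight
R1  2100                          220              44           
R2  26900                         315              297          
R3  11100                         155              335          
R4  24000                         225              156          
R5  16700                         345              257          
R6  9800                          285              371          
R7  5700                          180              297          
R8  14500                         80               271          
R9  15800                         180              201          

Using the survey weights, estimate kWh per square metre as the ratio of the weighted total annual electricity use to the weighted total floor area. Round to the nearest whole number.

Σ wᵢ·y = 2100×44 + 26900×297 + 11100×335 + 24000×156 + 16700×257 + 9800×371 + 5700×297 + 14500×271 + 15800×201
  = 92400 + 7989300 + 3718500 + 3744000 + 4291900 + 3635800 + 1692900 + 3929500 + 3175800 = 32270100
Σ wᵢ·x = 495980
Ratio = 32270100 / 495980 = 65.063309

65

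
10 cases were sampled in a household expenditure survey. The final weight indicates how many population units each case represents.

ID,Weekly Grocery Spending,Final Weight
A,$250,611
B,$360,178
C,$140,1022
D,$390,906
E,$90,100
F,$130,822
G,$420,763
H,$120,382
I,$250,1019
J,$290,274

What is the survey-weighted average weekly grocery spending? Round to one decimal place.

Weighted sum = 250×611 + 360×178 + 140×1022 + 390×906 + 90×100 + 130×822 + 420×763 + 120×382 + 250×1019 + 290×274
  = 1529620
Sum of weights = 611 + 178 + 1022 + 906 + 100 + 822 + 763 + 382 + 1019 + 274 = 6077
Weighted mean = 1529620 / 6077 = 251.70643

251.7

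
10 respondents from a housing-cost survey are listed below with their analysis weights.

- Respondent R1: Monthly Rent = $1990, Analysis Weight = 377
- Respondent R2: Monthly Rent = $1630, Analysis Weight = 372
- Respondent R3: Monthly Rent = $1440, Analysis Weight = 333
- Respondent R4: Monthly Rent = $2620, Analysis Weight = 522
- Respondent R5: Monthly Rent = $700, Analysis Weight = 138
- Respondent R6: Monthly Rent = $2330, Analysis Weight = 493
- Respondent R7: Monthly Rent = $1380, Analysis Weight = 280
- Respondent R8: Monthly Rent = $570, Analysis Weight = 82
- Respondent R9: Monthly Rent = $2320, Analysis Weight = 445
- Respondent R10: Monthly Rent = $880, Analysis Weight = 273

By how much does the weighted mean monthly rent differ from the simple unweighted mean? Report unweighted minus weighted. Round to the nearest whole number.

-271

Unweighted sum = 1990 + 1630 + 1440 + 2620 + 700 + 2330 + 1380 + 570 + 2320 + 880 = 15860
Unweighted mean = 15860 / 10 = 1586
Weighted sum = 1990×377 + 1630×372 + 1440×333 + 2620×522 + 700×138 + 2330×493 + 1380×280 + 570×82 + 2320×445 + 880×273
  = 750230 + 606360 + 479520 + 1367640 + 96600 + 1148690 + 386400 + 46740 + 1032400 + 240240 = 6154820
Sum of weights = 377 + 372 + 333 + 522 + 138 + 493 + 280 + 82 + 445 + 273 = 3315
Weighted mean = 6154820 / 3315 = 1856.6576
Difference (unweighted minus weighted) = -270.65762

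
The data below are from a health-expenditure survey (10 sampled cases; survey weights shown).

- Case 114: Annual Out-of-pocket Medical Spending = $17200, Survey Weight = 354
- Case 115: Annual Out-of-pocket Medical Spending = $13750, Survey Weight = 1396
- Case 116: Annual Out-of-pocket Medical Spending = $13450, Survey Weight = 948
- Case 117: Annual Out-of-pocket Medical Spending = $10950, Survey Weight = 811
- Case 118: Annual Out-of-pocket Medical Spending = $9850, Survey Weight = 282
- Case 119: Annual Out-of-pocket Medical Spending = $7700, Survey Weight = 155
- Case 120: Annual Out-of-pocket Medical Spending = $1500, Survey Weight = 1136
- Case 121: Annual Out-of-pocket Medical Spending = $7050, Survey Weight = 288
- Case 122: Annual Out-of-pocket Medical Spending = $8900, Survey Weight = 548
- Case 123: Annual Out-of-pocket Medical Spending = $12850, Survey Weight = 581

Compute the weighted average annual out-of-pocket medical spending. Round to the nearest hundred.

Weighted sum = 17200×354 + 13750×1396 + 13450×948 + 10950×811 + 9850×282 + 7700×155 + 1500×1136 + 7050×288 + 8900×548 + 12850×581
  = 6088800 + 19195000 + 12750600 + 8880450 + 2777700 + 1193500 + 1704000 + 2030400 + 4877200 + 7465850 = 66963500
Sum of weights = 354 + 1396 + 948 + 811 + 282 + 155 + 1136 + 288 + 548 + 581 = 6499
Weighted mean = 66963500 / 6499 = 10303.662

10300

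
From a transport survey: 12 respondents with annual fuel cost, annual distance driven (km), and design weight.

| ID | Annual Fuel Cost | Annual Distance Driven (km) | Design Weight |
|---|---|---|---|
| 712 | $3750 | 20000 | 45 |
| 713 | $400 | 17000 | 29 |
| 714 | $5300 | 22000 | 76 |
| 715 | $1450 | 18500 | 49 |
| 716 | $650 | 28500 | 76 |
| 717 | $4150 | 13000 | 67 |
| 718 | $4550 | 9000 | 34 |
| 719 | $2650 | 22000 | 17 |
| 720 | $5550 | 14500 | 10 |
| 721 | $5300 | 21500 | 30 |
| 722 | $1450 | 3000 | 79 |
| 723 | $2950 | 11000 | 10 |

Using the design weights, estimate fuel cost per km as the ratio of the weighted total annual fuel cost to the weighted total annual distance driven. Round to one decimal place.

0.2

Σ wᵢ·y = 3750×45 + 400×29 + 5300×76 + 1450×49 + 650×76 + 4150×67 + 4550×34 + 2650×17 + 5550×10 + 5300×30 + 1450×79 + 2950×10
  = 168750 + 11600 + 402800 + 71050 + 49400 + 278050 + 154700 + 45050 + 55500 + 159000 + 114550 + 29500 = 1539950
Σ wᵢ·x = 20000×45 + 17000×29 + 22000×76 + 18500×49 + 28500×76 + 13000×67 + 9000×34 + 22000×17 + 14500×10 + 21500×30 + 3000×79 + 11000×10
  = 8825500
Ratio = 1539950 / 8825500 = 0.1744887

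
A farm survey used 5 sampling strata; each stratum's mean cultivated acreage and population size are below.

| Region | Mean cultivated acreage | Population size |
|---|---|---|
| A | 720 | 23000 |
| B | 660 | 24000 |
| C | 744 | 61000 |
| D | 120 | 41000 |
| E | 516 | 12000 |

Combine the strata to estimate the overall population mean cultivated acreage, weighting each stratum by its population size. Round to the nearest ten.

550

Σ Nₕ·x̄ₕ = 720×23000 + 660×24000 + 744×61000 + 120×41000 + 516×12000
  = 88896000
Σ Nₕ = 23000 + 24000 + 61000 + 41000 + 12000 = 161000
Overall mean = 88896000 / 161000 = 552.14907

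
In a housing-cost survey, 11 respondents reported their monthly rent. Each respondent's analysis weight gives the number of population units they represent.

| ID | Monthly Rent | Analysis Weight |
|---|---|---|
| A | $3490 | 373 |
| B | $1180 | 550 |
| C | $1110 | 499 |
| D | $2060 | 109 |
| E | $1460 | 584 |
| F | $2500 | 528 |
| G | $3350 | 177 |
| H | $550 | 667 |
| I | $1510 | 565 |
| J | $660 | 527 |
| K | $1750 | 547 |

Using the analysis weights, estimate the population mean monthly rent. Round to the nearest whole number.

1565

Weighted sum = 3490×373 + 1180×550 + 1110×499 + 2060×109 + 1460×584 + 2500×528 + 3350×177 + 550×667 + 1510×565 + 660×527 + 1750×547
  = 1301770 + 649000 + 553890 + 224540 + 852640 + 1320000 + 592950 + 366850 + 853150 + 347820 + 957250 = 8019860
Sum of weights = 373 + 550 + 499 + 109 + 584 + 528 + 177 + 667 + 565 + 527 + 547 = 5126
Weighted mean = 8019860 / 5126 = 1564.5455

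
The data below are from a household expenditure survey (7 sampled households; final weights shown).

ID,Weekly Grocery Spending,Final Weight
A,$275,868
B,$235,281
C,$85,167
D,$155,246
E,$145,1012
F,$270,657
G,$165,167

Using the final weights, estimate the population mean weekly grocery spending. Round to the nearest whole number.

Weighted sum = 275×868 + 235×281 + 85×167 + 155×246 + 145×1012 + 270×657 + 165×167
  = 708745
Sum of weights = 3398
Weighted mean = 708745 / 3398 = 208.5771

209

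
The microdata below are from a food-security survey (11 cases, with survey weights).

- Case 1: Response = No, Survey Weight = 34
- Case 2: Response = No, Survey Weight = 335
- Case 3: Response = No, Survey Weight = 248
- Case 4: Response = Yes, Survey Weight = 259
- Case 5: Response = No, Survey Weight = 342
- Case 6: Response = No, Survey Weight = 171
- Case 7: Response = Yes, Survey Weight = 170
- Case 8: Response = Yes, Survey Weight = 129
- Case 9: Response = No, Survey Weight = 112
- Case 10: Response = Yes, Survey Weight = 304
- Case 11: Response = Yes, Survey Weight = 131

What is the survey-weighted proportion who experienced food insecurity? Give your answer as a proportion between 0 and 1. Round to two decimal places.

0.44

Sum of weights for 'Yes' = 259 + 170 + 129 + 304 + 131 = 993
Total weight = 34 + 335 + 248 + 259 + 342 + 171 + 170 + 129 + 112 + 304 + 131 = 2235
Weighted proportion = 993 / 2235 = 0.4442953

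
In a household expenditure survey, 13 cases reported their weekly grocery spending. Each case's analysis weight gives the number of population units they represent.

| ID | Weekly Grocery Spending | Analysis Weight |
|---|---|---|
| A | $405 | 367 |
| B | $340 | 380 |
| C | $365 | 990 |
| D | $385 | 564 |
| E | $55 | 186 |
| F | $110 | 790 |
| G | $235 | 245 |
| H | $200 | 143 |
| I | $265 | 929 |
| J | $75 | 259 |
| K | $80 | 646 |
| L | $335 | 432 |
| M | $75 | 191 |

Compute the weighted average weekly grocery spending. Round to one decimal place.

247.6

Weighted sum = 1515965
Sum of weights = 6122
Weighted mean = 1515965 / 6122 = 247.62578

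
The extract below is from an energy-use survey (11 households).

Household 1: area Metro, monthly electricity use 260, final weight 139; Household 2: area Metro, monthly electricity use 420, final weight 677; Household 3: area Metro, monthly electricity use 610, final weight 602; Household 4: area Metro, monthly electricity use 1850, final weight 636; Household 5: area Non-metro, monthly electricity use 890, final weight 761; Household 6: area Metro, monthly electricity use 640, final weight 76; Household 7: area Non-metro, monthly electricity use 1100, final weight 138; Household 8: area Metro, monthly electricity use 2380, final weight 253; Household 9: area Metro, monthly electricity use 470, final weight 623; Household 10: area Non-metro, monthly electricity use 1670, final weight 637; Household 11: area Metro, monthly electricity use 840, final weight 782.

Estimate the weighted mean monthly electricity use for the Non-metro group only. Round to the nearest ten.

Non-metro rows: 5, 7, 10
Weighted sum = 890×761 + 1100×138 + 1670×637
  = 677290 + 151800 + 1063790 = 1892880
Sum of weights = 761 + 138 + 637 = 1536
Weighted mean = 1892880 / 1536 = 1232.3438

1230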